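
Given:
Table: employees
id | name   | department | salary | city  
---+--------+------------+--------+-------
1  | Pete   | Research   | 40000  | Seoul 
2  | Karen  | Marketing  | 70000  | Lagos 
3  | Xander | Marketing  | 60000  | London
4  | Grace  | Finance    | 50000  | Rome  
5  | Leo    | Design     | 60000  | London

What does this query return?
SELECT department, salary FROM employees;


Projecting columns: department, salary

5 rows:
Research, 40000
Marketing, 70000
Marketing, 60000
Finance, 50000
Design, 60000


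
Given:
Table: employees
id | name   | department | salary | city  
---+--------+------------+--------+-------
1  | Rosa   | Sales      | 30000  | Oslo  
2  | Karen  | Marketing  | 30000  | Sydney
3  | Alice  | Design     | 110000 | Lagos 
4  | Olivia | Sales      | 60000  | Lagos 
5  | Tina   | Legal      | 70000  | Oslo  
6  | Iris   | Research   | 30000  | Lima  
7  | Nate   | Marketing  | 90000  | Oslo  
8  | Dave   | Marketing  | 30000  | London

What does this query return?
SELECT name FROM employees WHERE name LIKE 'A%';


LIKE 'A%' matches names starting with 'A'
Matching: 1

1 rows:
Alice


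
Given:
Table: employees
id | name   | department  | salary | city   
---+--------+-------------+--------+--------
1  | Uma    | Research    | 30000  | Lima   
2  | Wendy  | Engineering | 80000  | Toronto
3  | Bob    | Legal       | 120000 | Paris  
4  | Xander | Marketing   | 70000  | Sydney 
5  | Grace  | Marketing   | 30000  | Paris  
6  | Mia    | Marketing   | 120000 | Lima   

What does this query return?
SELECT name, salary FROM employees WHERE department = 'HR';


Filtering: department = 'HR'
Matching rows: 0

Empty result set (0 rows)


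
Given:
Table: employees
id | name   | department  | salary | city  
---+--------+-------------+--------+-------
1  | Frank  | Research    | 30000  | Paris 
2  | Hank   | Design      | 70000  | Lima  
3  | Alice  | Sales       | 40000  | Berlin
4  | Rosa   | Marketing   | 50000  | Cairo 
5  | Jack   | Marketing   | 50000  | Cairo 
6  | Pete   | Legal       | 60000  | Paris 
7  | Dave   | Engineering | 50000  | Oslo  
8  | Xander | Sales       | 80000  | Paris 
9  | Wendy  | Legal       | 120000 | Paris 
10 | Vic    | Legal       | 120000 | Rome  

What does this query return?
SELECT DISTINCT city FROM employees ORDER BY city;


All 'city' values (row order): Paris, Lima, Berlin, Cairo, Cairo, Paris, Oslo, Paris, Paris, Rome
Removing duplicates leaves 6 unique value(s).

6 values:
Berlin
Cairo
Lima
Oslo
Paris
Rome


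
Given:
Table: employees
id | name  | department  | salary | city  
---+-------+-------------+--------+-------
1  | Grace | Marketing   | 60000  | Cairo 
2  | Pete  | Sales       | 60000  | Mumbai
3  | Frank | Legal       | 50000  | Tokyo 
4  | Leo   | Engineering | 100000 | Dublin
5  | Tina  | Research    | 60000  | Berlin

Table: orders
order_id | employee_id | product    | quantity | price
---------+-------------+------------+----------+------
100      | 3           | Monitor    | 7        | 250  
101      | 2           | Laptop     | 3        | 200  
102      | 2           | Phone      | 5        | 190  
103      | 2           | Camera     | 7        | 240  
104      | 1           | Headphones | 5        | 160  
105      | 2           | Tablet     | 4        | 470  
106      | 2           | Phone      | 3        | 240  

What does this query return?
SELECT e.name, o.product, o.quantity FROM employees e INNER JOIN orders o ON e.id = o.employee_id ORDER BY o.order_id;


Joining employees.id = orders.employee_id:
  employee Frank (id=3) -> order Monitor
  employee Pete (id=2) -> order Laptop
  employee Pete (id=2) -> order Phone
  employee Pete (id=2) -> order Camera
  employee Grace (id=1) -> order Headphones
  employee Pete (id=2) -> order Tablet
  employee Pete (id=2) -> order Phone


7 rows:
Frank, Monitor, 7
Pete, Laptop, 3
Pete, Phone, 5
Pete, Camera, 7
Grace, Headphones, 5
Pete, Tablet, 4
Pete, Phone, 3


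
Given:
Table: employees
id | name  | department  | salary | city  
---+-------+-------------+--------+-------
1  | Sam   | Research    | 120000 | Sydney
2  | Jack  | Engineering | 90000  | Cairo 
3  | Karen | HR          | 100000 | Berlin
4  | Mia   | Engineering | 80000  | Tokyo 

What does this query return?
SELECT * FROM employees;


SELECT * returns all 4 rows with all columns

4 rows:
1, Sam, Research, 120000, Sydney
2, Jack, Engineering, 90000, Cairo
3, Karen, HR, 100000, Berlin
4, Mia, Engineering, 80000, Tokyo


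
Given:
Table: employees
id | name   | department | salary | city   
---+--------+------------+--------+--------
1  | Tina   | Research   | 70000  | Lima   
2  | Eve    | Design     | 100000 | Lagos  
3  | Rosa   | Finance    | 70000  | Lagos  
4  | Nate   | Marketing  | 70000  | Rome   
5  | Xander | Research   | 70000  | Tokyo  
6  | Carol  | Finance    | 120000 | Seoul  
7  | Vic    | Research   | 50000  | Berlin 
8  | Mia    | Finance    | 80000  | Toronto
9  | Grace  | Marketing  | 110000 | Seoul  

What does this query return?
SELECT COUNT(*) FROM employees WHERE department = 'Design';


Counting rows where department = 'Design'
  Eve -> MATCH


1


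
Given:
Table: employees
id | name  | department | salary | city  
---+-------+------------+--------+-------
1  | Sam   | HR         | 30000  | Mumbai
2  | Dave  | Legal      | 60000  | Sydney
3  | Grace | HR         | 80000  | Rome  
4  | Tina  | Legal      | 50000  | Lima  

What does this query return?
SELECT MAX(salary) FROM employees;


Salaries: 30000, 60000, 80000, 50000
MAX = 80000

80000


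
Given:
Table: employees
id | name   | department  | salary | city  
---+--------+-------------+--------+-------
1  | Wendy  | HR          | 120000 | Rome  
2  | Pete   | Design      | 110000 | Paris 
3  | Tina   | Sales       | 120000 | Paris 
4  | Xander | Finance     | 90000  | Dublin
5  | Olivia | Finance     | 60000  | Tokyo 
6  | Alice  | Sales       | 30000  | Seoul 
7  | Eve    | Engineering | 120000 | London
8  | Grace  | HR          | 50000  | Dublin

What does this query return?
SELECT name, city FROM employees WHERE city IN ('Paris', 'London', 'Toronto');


Filtering: city IN ('Paris', 'London', 'Toronto')
Matching: 3 rows

3 rows:
Pete, Paris
Tina, Paris
Eve, London


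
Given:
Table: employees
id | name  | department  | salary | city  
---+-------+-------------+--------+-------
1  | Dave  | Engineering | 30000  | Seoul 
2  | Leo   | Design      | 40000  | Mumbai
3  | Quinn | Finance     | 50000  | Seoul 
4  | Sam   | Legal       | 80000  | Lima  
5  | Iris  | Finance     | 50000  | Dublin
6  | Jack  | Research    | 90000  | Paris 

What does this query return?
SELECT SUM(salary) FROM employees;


SUM(salary) = 30000 + 40000 + 50000 + 80000 + 50000 + 90000 = 340000

340000


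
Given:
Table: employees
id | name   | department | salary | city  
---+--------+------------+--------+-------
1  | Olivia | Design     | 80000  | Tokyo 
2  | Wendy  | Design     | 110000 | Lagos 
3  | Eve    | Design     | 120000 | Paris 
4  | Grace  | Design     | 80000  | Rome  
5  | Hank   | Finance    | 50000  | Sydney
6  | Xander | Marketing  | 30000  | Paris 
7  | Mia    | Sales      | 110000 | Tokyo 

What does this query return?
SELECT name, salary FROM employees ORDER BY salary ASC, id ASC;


Sorting by salary ASC, then id ASC for ties

7 rows:
Xander, 30000
Hank, 50000
Olivia, 80000
Grace, 80000
Wendy, 110000
Mia, 110000
Eve, 120000


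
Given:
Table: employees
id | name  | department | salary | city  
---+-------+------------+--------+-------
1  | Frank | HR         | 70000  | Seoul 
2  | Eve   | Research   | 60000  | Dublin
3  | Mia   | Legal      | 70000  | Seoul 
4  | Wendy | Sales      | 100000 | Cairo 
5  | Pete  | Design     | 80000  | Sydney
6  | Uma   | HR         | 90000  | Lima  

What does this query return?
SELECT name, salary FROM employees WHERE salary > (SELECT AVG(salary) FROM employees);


Subquery: AVG(salary) = 78333.33
Filtering: salary > 78333.33
  Wendy (100000) -> MATCH
  Pete (80000) -> MATCH
  Uma (90000) -> MATCH


3 rows:
Wendy, 100000
Pete, 80000
Uma, 90000


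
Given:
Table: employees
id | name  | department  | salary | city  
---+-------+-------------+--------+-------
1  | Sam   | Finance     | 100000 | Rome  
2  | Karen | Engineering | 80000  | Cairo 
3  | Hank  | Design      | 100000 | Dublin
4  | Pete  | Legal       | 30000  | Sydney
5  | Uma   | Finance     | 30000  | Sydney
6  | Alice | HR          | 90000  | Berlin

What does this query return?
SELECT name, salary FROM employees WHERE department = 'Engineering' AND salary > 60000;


Filtering: department = 'Engineering' AND salary > 60000
Matching: 1 rows

1 rows:
Karen, 80000


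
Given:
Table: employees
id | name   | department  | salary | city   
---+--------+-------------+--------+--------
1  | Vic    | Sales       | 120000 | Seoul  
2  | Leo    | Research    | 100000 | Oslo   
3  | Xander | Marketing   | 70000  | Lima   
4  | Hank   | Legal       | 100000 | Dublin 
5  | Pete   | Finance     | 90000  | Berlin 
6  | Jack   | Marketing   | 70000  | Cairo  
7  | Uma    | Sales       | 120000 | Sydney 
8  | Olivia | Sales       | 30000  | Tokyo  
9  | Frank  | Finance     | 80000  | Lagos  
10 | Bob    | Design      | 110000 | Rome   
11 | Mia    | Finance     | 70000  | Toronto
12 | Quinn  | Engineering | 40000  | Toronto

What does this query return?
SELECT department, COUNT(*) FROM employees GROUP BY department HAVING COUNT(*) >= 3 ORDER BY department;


Groups with count >= 3:
  Finance: 3 -> PASS
  Sales: 3 -> PASS
  Design: 1 -> filtered out
  Engineering: 1 -> filtered out
  Legal: 1 -> filtered out
  Marketing: 2 -> filtered out
  Research: 1 -> filtered out


2 groups:
Finance, 3
Sales, 3


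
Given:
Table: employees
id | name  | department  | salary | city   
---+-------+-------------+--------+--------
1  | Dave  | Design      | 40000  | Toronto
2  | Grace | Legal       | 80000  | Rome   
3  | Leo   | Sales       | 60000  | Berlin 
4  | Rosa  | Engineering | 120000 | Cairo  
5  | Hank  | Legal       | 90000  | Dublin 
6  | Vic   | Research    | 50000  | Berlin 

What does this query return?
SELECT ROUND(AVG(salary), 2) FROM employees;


SUM(salary) = 440000
COUNT = 6
ROUND(AVG, 2) = ROUND(440000 / 6, 2) = 73333.33

73333.33


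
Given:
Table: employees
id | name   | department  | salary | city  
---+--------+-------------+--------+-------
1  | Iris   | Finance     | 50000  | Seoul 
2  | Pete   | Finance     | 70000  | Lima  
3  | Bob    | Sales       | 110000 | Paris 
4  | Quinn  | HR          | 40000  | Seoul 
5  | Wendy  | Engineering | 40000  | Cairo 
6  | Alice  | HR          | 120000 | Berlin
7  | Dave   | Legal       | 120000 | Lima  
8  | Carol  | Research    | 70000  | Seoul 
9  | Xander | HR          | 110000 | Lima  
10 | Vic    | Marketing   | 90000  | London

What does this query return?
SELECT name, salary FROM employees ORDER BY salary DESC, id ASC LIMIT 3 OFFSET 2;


Sort by salary DESC (id ASC tiebreak), then skip 2 and take 3
Rows 3 through 5

3 rows:
Bob, 110000
Xander, 110000
Vic, 90000


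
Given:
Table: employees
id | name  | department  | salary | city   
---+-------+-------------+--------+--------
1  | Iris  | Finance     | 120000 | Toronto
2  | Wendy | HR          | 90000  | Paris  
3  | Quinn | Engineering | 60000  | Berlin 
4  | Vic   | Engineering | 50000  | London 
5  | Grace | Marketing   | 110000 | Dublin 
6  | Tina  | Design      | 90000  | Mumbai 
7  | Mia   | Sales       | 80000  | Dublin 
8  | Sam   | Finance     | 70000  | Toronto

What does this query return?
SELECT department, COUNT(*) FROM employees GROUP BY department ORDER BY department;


Assigning each row to its department group:
  Iris -> Finance
  Wendy -> HR
  Quinn -> Engineering
  Vic -> Engineering
  Grace -> Marketing
  Tina -> Design
  Mia -> Sales
  Sam -> Finance


6 groups:
Design, 1
Engineering, 2
Finance, 2
HR, 1
Marketing, 1
Sales, 1


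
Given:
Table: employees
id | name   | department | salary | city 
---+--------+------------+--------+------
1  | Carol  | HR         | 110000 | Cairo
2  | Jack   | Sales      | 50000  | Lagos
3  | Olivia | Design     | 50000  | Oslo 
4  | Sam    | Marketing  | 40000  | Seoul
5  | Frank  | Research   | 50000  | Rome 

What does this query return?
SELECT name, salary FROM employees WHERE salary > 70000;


Filtering: salary > 70000
Matching: 1 rows

1 rows:
Carol, 110000


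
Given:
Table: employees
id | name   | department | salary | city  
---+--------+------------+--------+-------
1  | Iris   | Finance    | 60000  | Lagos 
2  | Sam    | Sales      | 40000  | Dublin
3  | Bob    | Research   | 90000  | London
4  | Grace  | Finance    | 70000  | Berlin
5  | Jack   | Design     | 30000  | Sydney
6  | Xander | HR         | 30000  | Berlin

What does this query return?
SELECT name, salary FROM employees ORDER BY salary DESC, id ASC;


Sorting by salary DESC, then id ASC for ties

6 rows:
Bob, 90000
Grace, 70000
Iris, 60000
Sam, 40000
Jack, 30000
Xander, 30000


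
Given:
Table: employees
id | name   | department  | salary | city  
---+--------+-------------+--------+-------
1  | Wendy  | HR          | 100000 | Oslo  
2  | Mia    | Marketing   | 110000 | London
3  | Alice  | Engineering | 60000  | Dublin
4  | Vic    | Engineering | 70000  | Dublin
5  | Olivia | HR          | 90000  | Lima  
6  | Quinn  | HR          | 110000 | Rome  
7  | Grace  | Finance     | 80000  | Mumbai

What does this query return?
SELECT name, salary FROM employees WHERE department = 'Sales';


Filtering: department = 'Sales'
Matching rows: 0

Empty result set (0 rows)


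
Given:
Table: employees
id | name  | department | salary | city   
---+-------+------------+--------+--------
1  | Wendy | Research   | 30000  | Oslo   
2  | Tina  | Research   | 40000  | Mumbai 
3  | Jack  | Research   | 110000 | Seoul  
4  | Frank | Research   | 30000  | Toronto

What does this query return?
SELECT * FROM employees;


SELECT * returns all 4 rows with all columns

4 rows:
1, Wendy, Research, 30000, Oslo
2, Tina, Research, 40000, Mumbai
3, Jack, Research, 110000, Seoul
4, Frank, Research, 30000, Toronto


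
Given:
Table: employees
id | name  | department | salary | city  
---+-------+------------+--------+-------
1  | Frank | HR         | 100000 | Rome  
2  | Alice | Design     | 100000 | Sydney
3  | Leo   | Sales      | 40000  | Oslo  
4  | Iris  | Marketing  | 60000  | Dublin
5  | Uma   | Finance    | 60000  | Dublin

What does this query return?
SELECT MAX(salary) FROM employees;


Salaries: 100000, 100000, 40000, 60000, 60000
MAX = 100000

100000


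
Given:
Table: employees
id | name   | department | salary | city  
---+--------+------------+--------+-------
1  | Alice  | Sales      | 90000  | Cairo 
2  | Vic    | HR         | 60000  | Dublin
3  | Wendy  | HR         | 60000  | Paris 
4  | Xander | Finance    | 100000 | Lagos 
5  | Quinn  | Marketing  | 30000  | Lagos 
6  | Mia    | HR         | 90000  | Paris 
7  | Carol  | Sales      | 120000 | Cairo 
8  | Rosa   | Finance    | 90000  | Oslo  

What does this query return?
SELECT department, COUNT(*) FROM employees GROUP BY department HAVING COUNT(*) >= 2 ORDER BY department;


Groups with count >= 2:
  Finance: 2 -> PASS
  HR: 3 -> PASS
  Sales: 2 -> PASS
  Marketing: 1 -> filtered out


3 groups:
Finance, 2
HR, 3
Sales, 2


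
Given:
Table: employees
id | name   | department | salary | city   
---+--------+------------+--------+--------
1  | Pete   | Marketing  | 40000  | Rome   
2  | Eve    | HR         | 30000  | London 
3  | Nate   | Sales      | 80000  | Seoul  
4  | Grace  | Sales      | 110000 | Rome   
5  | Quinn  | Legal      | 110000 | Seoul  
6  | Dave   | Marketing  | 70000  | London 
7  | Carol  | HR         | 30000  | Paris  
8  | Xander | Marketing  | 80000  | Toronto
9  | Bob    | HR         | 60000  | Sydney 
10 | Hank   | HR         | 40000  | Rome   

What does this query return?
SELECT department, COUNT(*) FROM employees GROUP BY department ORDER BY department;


Assigning each row to its department group:
  Pete -> Marketing
  Eve -> HR
  Nate -> Sales
  Grace -> Sales
  Quinn -> Legal
  Dave -> Marketing
  Carol -> HR
  Xander -> Marketing
  Bob -> HR
  Hank -> HR


4 groups:
HR, 4
Legal, 1
Marketing, 3
Sales, 2


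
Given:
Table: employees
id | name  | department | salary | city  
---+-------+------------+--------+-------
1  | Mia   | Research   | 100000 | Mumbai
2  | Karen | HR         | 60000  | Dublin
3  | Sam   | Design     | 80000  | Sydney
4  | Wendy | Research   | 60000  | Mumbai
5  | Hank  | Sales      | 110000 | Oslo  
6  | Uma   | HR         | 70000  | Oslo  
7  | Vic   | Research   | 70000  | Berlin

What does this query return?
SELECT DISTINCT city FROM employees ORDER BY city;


All 'city' values (row order): Mumbai, Dublin, Sydney, Mumbai, Oslo, Oslo, Berlin
Removing duplicates leaves 5 unique value(s).

5 values:
Berlin
Dublin
Mumbai
Oslo
Sydney


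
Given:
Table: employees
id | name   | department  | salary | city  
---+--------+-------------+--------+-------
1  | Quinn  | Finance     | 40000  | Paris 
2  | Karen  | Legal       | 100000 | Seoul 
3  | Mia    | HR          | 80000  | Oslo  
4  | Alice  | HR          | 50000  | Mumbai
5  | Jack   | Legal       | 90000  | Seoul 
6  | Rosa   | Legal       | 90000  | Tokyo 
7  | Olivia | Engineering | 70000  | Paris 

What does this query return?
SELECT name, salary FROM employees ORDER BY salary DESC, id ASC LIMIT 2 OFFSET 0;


Sort by salary DESC (id ASC tiebreak), then skip 0 and take 2
Rows 1 through 2

2 rows:
Karen, 100000
Jack, 90000


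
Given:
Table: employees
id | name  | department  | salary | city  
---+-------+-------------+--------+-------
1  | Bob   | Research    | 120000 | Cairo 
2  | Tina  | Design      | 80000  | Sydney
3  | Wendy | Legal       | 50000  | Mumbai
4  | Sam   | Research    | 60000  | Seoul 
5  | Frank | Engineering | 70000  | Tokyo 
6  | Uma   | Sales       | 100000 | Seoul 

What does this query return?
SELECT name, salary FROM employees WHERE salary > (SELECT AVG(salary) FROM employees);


Subquery: AVG(salary) = 80000.0
Filtering: salary > 80000.0
  Bob (120000) -> MATCH
  Uma (100000) -> MATCH


2 rows:
Bob, 120000
Uma, 100000


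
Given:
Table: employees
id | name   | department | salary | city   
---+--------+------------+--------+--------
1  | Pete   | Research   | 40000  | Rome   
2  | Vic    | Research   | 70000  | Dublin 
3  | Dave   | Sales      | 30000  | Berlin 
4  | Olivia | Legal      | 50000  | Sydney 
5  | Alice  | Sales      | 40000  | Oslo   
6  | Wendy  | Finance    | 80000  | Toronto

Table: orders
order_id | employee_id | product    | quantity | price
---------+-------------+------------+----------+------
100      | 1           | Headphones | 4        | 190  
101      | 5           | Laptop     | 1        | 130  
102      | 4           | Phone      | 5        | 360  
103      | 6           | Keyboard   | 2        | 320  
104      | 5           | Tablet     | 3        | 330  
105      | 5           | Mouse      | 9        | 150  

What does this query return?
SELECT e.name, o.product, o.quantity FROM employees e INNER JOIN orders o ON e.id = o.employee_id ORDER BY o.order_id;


Joining employees.id = orders.employee_id:
  employee Pete (id=1) -> order Headphones
  employee Alice (id=5) -> order Laptop
  employee Olivia (id=4) -> order Phone
  employee Wendy (id=6) -> order Keyboard
  employee Alice (id=5) -> order Tablet
  employee Alice (id=5) -> order Mouse


6 rows:
Pete, Headphones, 4
Alice, Laptop, 1
Olivia, Phone, 5
Wendy, Keyboard, 2
Alice, Tablet, 3
Alice, Mouse, 9


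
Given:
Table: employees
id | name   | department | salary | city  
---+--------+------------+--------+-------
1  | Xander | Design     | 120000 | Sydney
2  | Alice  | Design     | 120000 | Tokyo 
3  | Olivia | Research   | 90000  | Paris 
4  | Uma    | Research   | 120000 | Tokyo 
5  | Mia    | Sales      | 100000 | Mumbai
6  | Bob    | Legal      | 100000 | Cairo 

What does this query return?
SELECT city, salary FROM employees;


Projecting columns: city, salary

6 rows:
Sydney, 120000
Tokyo, 120000
Paris, 90000
Tokyo, 120000
Mumbai, 100000
Cairo, 100000


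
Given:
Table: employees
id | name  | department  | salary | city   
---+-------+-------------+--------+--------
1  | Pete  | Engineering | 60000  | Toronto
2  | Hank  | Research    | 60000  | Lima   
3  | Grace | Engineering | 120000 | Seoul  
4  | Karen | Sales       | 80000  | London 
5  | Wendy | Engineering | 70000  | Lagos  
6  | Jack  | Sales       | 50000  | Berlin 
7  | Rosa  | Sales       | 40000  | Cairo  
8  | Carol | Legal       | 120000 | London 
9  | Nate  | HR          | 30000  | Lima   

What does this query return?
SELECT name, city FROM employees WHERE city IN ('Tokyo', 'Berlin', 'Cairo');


Filtering: city IN ('Tokyo', 'Berlin', 'Cairo')
Matching: 2 rows

2 rows:
Jack, Berlin
Rosa, Cairo


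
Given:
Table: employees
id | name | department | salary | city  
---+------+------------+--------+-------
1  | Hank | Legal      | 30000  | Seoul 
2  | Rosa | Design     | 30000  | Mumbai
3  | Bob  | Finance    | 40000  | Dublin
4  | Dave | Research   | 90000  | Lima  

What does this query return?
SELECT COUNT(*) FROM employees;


COUNT(*) counts all rows

4


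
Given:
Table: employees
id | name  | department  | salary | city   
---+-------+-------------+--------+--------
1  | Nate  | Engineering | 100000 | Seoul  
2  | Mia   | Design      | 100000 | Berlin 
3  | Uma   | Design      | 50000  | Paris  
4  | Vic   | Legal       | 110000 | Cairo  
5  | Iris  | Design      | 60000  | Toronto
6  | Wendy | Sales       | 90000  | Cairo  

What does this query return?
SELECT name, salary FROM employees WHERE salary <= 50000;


Filtering: salary <= 50000
Matching: 1 rows

1 rows:
Uma, 50000


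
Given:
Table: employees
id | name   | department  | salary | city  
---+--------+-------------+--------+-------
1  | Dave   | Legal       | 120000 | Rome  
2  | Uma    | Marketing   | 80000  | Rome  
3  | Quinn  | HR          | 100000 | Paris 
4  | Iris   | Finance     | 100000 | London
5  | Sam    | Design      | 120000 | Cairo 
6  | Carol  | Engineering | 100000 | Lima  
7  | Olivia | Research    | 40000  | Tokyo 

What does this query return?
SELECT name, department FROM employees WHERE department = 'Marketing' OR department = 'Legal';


Filtering: department = 'Marketing' OR 'Legal'
Matching: 2 rows

2 rows:
Dave, Legal
Uma, Marketing


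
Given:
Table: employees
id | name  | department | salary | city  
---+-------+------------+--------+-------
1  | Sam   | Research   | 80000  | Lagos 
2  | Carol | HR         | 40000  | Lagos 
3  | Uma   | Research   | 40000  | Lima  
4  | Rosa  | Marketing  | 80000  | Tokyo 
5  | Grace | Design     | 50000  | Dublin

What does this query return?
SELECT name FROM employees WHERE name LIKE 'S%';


LIKE 'S%' matches names starting with 'S'
Matching: 1

1 rows:
Sam


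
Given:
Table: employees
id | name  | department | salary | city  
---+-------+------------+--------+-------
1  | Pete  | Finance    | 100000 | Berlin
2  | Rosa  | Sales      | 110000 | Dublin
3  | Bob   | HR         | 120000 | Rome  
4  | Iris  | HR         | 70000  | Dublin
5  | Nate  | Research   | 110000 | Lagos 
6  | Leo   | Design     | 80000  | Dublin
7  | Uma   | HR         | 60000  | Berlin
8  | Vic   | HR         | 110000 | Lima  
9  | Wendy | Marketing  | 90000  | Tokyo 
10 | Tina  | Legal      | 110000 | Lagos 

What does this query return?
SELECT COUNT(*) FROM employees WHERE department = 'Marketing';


Counting rows where department = 'Marketing'
  Wendy -> MATCH


1


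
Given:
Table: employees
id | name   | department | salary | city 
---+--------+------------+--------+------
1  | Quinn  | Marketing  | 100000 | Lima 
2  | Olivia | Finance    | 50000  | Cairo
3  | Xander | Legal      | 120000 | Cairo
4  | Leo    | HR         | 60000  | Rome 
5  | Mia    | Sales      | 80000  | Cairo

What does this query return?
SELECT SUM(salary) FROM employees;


SUM(salary) = 100000 + 50000 + 120000 + 60000 + 80000 = 410000

410000


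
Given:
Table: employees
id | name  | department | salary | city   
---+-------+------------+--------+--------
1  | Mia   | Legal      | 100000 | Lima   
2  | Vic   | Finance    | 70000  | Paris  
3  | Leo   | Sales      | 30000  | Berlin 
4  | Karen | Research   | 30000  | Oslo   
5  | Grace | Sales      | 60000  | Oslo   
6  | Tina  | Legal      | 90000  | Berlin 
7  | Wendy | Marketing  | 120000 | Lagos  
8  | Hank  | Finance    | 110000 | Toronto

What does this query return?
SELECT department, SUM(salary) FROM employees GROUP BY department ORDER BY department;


Summing salary within each department:
  Finance: 70000 + 110000 = 180000
  Legal: 100000 + 90000 = 190000
  Marketing: 120000 = 120000
  Research: 30000 = 30000
  Sales: 30000 + 60000 = 90000


5 groups:
Finance, 180000
Legal, 190000
Marketing, 120000
Research, 30000
Sales, 90000


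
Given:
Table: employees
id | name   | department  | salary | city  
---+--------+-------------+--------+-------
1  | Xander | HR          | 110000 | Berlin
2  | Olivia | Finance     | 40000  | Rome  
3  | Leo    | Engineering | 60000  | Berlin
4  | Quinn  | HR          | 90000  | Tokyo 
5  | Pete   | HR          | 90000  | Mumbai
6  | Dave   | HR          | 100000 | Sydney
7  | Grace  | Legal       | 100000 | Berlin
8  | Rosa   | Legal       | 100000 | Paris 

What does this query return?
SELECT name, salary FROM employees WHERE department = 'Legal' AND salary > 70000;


Filtering: department = 'Legal' AND salary > 70000
Matching: 2 rows

2 rows:
Grace, 100000
Rosa, 100000


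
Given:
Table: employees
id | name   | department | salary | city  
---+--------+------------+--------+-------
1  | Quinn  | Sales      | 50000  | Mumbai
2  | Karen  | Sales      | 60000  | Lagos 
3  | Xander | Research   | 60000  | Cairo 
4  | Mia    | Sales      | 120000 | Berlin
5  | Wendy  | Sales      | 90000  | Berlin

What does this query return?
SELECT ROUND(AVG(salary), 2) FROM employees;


SUM(salary) = 380000
COUNT = 5
ROUND(AVG, 2) = ROUND(380000 / 5, 2) = 76000.0

76000.0


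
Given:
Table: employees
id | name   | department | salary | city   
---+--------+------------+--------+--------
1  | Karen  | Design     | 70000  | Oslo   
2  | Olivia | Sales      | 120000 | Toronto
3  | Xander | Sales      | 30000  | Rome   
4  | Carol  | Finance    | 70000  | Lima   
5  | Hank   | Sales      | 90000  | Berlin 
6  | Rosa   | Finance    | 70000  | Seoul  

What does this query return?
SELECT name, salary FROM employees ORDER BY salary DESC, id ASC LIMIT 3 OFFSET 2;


Sort by salary DESC (id ASC tiebreak), then skip 2 and take 3
Rows 3 through 5

3 rows:
Karen, 70000
Carol, 70000
Rosa, 70000


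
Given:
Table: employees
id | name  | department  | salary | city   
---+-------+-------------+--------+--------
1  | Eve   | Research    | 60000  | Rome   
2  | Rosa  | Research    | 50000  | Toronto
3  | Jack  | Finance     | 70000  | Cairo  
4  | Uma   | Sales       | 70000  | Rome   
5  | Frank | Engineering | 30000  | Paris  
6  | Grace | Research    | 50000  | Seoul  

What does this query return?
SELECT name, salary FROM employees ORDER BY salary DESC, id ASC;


Sorting by salary DESC, then id ASC for ties

6 rows:
Jack, 70000
Uma, 70000
Eve, 60000
Rosa, 50000
Grace, 50000
Frank, 30000


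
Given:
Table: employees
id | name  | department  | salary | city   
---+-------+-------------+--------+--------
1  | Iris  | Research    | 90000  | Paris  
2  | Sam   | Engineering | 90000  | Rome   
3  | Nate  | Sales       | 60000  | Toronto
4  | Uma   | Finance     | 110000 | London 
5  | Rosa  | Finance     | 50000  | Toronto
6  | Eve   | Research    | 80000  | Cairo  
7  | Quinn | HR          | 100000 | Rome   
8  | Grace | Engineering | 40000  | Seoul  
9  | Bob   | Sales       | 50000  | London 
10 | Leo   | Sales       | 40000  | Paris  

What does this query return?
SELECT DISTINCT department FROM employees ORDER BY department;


All 'department' values (row order): Research, Engineering, Sales, Finance, Finance, Research, HR, Engineering, Sales, Sales
Removing duplicates leaves 5 unique value(s).

5 values:
Engineering
Finance
HR
Research
Sales


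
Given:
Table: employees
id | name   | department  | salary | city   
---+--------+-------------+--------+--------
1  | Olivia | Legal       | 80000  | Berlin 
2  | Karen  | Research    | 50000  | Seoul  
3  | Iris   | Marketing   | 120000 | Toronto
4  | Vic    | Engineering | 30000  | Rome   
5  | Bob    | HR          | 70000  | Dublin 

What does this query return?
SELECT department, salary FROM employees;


Projecting columns: department, salary

5 rows:
Legal, 80000
Research, 50000
Marketing, 120000
Engineering, 30000
HR, 70000


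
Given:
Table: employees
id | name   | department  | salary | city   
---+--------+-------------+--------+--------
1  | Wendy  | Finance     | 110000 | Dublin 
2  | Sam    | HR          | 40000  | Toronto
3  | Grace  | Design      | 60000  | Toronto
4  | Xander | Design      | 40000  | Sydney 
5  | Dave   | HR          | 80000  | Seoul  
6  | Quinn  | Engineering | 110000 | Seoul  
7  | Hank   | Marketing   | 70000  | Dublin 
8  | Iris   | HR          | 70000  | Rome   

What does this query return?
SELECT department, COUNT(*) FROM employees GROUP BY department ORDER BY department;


Assigning each row to its department group:
  Wendy -> Finance
  Sam -> HR
  Grace -> Design
  Xander -> Design
  Dave -> HR
  Quinn -> Engineering
  Hank -> Marketing
  Iris -> HR


5 groups:
Design, 2
Engineering, 1
Finance, 1
HR, 3
Marketing, 1


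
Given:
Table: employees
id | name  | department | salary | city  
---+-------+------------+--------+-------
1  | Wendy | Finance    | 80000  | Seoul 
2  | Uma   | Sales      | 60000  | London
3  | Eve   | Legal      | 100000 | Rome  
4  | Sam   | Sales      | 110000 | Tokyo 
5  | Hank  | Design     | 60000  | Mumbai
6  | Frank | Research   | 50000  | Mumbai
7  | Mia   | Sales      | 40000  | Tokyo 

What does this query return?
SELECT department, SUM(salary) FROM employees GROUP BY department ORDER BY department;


Summing salary within each department:
  Design: 60000 = 60000
  Finance: 80000 = 80000
  Legal: 100000 = 100000
  Research: 50000 = 50000
  Sales: 60000 + 110000 + 40000 = 210000


5 groups:
Design, 60000
Finance, 80000
Legal, 100000
Research, 50000
Sales, 210000


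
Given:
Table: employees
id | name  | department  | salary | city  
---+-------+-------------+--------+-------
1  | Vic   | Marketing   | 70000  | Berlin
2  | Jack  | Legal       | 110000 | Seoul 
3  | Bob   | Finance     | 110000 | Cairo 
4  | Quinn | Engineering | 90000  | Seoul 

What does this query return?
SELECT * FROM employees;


SELECT * returns all 4 rows with all columns

4 rows:
1, Vic, Marketing, 70000, Berlin
2, Jack, Legal, 110000, Seoul
3, Bob, Finance, 110000, Cairo
4, Quinn, Engineering, 90000, Seoul


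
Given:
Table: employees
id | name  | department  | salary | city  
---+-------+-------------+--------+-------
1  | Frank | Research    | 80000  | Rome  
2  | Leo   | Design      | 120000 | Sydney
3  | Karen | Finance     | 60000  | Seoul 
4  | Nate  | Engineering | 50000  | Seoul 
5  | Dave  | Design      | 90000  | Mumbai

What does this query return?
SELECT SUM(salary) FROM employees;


SUM(salary) = 80000 + 120000 + 60000 + 50000 + 90000 = 400000

400000


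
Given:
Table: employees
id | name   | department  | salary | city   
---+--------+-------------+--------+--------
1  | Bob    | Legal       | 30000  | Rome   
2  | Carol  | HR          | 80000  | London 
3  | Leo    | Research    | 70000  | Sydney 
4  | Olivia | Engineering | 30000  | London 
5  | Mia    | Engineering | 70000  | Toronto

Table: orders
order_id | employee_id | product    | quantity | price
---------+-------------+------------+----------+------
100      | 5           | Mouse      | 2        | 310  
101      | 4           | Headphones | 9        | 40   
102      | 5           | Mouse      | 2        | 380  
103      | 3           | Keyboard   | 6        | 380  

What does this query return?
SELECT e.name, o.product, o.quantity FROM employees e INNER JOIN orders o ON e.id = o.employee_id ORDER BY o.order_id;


Joining employees.id = orders.employee_id:
  employee Mia (id=5) -> order Mouse
  employee Olivia (id=4) -> order Headphones
  employee Mia (id=5) -> order Mouse
  employee Leo (id=3) -> order Keyboard


4 rows:
Mia, Mouse, 2
Olivia, Headphones, 9
Mia, Mouse, 2
Leo, Keyboard, 6


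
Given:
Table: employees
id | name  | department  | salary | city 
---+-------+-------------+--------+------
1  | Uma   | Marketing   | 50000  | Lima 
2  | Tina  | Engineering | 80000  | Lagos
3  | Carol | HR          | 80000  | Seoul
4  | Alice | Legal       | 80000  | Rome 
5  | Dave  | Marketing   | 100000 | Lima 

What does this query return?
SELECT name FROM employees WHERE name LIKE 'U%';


LIKE 'U%' matches names starting with 'U'
Matching: 1

1 rows:
Uma


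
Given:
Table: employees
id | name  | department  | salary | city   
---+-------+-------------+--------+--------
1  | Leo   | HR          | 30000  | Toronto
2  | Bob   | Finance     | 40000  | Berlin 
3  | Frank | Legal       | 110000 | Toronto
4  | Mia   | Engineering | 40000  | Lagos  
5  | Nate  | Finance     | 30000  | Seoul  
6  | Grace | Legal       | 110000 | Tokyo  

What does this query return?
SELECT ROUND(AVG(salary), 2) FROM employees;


SUM(salary) = 360000
COUNT = 6
ROUND(AVG, 2) = ROUND(360000 / 6, 2) = 60000.0

60000.0


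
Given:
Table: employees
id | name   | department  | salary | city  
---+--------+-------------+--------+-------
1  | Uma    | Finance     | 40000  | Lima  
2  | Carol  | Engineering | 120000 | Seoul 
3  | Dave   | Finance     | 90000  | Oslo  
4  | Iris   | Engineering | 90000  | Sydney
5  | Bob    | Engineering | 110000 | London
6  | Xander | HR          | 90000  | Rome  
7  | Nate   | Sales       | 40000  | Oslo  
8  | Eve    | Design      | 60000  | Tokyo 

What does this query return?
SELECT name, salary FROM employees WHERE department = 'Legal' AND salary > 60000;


Filtering: department = 'Legal' AND salary > 60000
Matching: 0 rows

Empty result set (0 rows)


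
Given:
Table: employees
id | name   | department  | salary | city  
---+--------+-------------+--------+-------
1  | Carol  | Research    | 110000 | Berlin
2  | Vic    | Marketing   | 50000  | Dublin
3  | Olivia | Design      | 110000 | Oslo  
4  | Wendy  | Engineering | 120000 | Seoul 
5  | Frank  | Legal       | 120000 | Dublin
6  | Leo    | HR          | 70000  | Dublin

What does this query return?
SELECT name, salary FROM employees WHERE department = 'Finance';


Filtering: department = 'Finance'
Matching rows: 0

Empty result set (0 rows)


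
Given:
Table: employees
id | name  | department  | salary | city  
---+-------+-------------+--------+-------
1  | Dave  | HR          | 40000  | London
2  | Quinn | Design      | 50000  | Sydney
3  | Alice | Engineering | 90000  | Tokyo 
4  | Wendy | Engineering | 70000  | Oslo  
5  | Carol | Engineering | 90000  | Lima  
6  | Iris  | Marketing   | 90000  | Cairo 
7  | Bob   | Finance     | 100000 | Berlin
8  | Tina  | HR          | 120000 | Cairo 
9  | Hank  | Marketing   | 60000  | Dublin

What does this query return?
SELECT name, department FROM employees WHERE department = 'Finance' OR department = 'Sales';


Filtering: department = 'Finance' OR 'Sales'
Matching: 1 rows

1 rows:
Bob, Finance


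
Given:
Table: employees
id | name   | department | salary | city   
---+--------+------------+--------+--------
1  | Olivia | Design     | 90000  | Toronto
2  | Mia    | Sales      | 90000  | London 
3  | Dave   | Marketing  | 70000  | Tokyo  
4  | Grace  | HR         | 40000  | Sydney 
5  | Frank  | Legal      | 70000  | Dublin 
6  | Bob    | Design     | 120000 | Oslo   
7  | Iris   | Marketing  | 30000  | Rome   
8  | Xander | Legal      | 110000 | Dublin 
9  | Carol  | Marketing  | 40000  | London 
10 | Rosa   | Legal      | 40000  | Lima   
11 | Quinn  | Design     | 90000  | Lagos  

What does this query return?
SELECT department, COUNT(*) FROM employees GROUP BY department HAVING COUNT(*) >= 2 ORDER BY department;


Groups with count >= 2:
  Design: 3 -> PASS
  Legal: 3 -> PASS
  Marketing: 3 -> PASS
  HR: 1 -> filtered out
  Sales: 1 -> filtered out


3 groups:
Design, 3
Legal, 3
Marketing, 3


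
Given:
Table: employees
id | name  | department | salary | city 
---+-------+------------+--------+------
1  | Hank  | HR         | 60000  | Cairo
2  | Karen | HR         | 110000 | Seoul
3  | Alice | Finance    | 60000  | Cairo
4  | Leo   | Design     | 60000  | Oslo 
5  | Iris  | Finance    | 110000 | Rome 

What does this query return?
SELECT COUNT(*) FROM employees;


COUNT(*) counts all rows

5


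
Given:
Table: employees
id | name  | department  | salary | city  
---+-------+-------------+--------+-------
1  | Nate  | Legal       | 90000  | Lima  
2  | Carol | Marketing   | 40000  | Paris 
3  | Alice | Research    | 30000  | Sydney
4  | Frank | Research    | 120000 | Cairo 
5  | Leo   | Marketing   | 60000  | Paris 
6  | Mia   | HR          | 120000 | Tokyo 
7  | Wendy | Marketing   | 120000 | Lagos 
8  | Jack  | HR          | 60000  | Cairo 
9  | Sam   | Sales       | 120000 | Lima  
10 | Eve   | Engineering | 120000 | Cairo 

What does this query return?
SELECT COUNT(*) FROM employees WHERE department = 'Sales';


Counting rows where department = 'Sales'
  Sam -> MATCH


1


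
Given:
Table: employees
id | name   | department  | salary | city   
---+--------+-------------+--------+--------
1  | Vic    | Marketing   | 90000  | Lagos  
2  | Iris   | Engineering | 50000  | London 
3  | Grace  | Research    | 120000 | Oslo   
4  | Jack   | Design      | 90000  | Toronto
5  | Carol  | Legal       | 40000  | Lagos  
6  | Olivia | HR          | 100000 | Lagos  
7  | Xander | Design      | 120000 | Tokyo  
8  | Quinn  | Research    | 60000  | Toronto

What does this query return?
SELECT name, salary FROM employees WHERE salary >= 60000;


Filtering: salary >= 60000
Matching: 6 rows

6 rows:
Vic, 90000
Grace, 120000
Jack, 90000
Olivia, 100000
Xander, 120000
Quinn, 60000


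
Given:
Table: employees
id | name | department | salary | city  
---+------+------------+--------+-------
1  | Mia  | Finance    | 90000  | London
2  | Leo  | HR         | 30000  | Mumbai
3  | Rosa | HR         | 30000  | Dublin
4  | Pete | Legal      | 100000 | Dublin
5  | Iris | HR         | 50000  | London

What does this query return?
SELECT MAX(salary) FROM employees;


Salaries: 90000, 30000, 30000, 100000, 50000
MAX = 100000

100000


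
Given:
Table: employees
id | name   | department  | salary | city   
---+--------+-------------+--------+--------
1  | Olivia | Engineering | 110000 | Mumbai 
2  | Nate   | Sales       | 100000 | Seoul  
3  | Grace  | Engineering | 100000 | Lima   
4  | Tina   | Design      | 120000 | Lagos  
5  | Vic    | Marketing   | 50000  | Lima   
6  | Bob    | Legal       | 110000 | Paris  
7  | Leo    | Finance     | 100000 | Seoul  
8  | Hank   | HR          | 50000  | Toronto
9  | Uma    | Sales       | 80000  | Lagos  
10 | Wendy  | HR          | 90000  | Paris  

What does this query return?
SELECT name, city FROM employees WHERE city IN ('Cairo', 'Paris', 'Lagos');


Filtering: city IN ('Cairo', 'Paris', 'Lagos')
Matching: 4 rows

4 rows:
Tina, Lagos
Bob, Paris
Uma, Lagos
Wendy, Paris


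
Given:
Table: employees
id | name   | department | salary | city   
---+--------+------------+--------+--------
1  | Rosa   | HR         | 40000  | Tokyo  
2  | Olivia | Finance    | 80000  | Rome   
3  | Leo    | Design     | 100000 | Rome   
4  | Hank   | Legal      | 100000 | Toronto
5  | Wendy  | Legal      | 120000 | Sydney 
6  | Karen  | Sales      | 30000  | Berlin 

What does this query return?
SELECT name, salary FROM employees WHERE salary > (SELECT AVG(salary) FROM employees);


Subquery: AVG(salary) = 78333.33
Filtering: salary > 78333.33
  Olivia (80000) -> MATCH
  Leo (100000) -> MATCH
  Hank (100000) -> MATCH
  Wendy (120000) -> MATCH


4 rows:
Olivia, 80000
Leo, 100000
Hank, 100000
Wendy, 120000


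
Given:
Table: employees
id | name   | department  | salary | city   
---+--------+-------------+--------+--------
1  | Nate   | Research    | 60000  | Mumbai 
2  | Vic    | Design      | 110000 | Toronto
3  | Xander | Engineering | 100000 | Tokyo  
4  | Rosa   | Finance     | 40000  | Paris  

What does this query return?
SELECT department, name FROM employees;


Projecting columns: department, name

4 rows:
Research, Nate
Design, Vic
Engineering, Xander
Finance, Rosa
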